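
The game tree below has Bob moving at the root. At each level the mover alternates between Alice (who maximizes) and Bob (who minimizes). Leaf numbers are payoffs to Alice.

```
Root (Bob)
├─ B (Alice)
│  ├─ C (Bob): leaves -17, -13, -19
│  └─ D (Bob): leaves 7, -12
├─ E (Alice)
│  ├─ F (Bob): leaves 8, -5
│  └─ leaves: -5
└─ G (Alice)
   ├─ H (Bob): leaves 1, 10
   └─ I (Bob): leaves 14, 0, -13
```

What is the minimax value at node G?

H: min(1, 10) = 1
I: min(14, 0, -13) = -13
G: max(1, -13) = 1

1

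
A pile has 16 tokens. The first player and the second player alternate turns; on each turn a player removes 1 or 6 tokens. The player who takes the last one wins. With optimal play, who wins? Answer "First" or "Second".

Second

Positions where the player to move wins (W) vs loses (L):
i:   0  1  2  3  4  5  6  7  8  9 10 11 12 13 14 15 16
     L  W  L  W  L  W  W  L  W  L  W  L  W  W  L  W  L
Position 16 is L, so the second player wins.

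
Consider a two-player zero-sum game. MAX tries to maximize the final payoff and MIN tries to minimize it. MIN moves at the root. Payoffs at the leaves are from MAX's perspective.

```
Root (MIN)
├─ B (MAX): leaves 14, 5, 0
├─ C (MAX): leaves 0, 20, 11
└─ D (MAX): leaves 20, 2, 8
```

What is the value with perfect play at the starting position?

B (MAX): max(14, 5, 0) = 14
C (MAX): max(0, 20, 11) = 20
D (MAX): max(20, 2, 8) = 20
Root (MIN): min(14, 20, 20) = 14

14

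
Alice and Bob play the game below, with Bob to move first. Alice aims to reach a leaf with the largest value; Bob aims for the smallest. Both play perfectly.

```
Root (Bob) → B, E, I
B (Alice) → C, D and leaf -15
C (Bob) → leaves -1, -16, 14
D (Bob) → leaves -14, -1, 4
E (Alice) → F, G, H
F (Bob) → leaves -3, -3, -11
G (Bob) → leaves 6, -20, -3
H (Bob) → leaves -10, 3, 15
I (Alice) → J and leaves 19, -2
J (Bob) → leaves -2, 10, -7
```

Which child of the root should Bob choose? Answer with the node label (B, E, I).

C (Bob): min(-1, -16, 14) = -16
D (Bob): min(-14, -1, 4) = -14
B (Alice): max(-16, -14, -15) = -14
F (Bob): min(-3, -3, -11) = -11
G (Bob): min(6, -20, -3) = -20
H (Bob): min(-10, 3, 15) = -10
E (Alice): max(-11, -20, -10) = -10
J (Bob): min(-2, 10, -7) = -7
I (Alice): max(-7, 19, -2) = 19
Root (Bob): min(-14, -10, 19) = -14
Bob picks the child with the lowest value: B (value -14).

B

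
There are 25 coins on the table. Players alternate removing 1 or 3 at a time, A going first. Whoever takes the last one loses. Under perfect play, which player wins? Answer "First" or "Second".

Second

Compute winning (W) and losing (L) positions by backward induction:
i:   0  1  2  3  4  5  6  7  8  9 10 11 12 13 14 15 16 17 18 19 20 21 22 23 24 25
     W  L  W  L  W  L  W  L  W  L  W  L  W  L  W  L  W  L  W  L  W  L  W  L  W  L
Position 25 is L, so the second player wins.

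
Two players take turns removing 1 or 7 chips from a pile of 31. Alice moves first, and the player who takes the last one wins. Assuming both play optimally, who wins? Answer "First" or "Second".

First

W/L table (W = player to move can force a win):
i:   0  1  2  3  4  5  6  7  8  9 10 11 12 13 14 15 16 17 18 19 20 21 22 23 24 25 26 27 28 29 30 31
     L  W  L  W  L  W  L  W  L  W  L  W  L  W  L  W  L  W  L  W  L  W  L  W  L  W  L  W  L  W  L  W
Position 31 is W, so the first player wins.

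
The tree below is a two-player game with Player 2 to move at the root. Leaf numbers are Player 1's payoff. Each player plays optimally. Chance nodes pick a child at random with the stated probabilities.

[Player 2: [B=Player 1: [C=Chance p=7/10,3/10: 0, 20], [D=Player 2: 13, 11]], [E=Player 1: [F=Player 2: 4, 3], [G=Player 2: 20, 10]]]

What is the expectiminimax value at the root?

C (Chance): 7/10·0 + 3/10·20 = 6
D (Player 2): min(13, 11) = 11
B (Player 1): max(6, 11) = 11
F (Player 2): min(4, 3) = 3
G (Player 2): min(20, 10) = 10
E (Player 1): max(3, 10) = 10
Root (Player 2): min(11, 10) = 10

10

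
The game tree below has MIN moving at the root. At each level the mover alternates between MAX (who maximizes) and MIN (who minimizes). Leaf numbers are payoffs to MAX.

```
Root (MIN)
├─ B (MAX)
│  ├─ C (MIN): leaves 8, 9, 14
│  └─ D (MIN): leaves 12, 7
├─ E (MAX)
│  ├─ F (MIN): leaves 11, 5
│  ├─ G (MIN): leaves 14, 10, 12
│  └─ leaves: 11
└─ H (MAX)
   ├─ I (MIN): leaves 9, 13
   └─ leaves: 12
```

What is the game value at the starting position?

8

C (MIN): min(8, 9, 14) = 8
D (MIN): min(12, 7) = 7
B (MAX): max(8, 7) = 8
F (MIN): min(11, 5) = 5
G (MIN): min(14, 10, 12) = 10
E (MAX): max(5, 10, 11) = 11
I (MIN): min(9, 13) = 9
H (MAX): max(9, 12) = 12
Root (MIN): min(8, 11, 12) = 8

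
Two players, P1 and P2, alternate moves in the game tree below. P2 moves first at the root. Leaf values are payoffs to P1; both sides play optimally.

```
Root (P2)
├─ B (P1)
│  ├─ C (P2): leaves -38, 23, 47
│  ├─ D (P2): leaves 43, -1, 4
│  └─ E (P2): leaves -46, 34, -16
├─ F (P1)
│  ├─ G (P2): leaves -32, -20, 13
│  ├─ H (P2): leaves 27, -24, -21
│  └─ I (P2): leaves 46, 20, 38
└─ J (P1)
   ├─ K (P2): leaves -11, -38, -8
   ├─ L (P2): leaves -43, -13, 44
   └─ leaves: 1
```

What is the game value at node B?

C: min(-38, 23, 47) = -38
D: min(43, -1, 4) = -1
E: min(-46, 34, -16) = -46
B: max(-38, -1, -46) = -1

-1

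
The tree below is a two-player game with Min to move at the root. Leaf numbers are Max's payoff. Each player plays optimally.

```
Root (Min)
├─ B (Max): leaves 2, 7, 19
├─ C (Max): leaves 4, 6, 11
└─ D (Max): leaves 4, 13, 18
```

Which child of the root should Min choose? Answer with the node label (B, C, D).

C

B (Max): max(2, 7, 19) = 19
C (Max): max(4, 6, 11) = 11
D (Max): max(4, 13, 18) = 18
Root (Min): min(19, 11, 18) = 11
Min picks the child with the lowest value: C (value 11).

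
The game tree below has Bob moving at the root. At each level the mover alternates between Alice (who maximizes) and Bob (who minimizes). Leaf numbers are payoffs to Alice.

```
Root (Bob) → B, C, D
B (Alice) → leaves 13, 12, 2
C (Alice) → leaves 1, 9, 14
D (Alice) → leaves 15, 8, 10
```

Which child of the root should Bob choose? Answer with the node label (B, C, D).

B

B (Alice): max(13, 12, 2) = 13
C (Alice): max(1, 9, 14) = 14
D (Alice): max(15, 8, 10) = 15
Root (Bob): min(13, 14, 15) = 13
Bob picks the child with the lowest value: B (value 13).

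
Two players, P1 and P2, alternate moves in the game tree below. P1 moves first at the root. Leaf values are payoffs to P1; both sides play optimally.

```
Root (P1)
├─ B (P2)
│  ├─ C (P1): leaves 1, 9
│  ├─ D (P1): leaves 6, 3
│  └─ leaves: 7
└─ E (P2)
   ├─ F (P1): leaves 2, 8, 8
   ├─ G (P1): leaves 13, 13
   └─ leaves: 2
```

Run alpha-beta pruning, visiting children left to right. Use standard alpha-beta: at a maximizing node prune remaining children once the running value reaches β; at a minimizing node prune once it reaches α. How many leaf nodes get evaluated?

10

C [α=-∞,β=+∞]: v=9
D [α=-∞,β=9]: v=6
B [α=-∞,β=+∞]: v=6
F [α=6,β=+∞]: v=8
G [α=6,β=8]: v=13 after child 1 ≥ β → β-cutoff, skip 1
E [α=6,β=+∞]: v=2
Root [α=-∞,β=+∞]: v=6
Leaves evaluated: 10 of 11.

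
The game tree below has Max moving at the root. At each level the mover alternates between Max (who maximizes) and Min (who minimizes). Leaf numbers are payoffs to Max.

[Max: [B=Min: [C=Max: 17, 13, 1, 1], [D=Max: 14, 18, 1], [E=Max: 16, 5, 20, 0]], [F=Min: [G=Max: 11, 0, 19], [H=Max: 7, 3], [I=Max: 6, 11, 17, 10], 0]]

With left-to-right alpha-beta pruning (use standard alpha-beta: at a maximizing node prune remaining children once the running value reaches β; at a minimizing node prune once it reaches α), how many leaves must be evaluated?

C [α=-∞,β=+∞]: v=17
D [α=-∞,β=17]: v=18 after child 2 ≥ β → β-cutoff, skip 1
E [α=-∞,β=17]: v=20 after child 3 ≥ β → β-cutoff, skip 1
B [α=-∞,β=+∞]: v=17
G [α=17,β=+∞]: v=19
H [α=17,β=19]: v=7
F [α=17,β=+∞]: v=7 after child 2 ≤ α → α-cutoff, skip 2
Root [α=-∞,β=+∞]: v=17
Leaves evaluated: 14 of 21.

14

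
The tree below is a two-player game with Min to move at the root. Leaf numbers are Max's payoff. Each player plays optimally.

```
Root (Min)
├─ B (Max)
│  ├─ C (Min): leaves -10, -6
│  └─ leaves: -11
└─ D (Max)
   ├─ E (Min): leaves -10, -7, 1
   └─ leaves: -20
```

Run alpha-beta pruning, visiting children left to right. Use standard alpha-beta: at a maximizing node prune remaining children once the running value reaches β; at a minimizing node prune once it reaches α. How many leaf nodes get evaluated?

C [α=-∞,β=+∞]: v=-10
B [α=-∞,β=+∞]: v=-10
E [α=-∞,β=-10]: v=-10
D [α=-∞,β=-10]: v=-10 after child 1 ≥ β → β-cutoff, skip 1
Root [α=-∞,β=+∞]: v=-10
Leaves evaluated: 6 of 7.

6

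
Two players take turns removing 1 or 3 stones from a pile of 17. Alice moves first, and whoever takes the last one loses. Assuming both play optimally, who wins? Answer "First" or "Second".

Second

Mark each pile size as W (mover wins) or L (mover loses):
i:   0  1  2  3  4  5  6  7  8  9 10 11 12 13 14 15 16 17
     W  L  W  L  W  L  W  L  W  L  W  L  W  L  W  L  W  L
Position 17 is L, so the second player wins.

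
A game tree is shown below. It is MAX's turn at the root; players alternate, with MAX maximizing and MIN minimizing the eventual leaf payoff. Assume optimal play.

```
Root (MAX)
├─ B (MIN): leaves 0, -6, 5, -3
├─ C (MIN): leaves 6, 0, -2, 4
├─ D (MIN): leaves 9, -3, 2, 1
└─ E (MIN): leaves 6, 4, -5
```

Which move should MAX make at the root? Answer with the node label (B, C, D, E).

C

B (MIN): min(0, -6, 5, -3) = -6
C (MIN): min(6, 0, -2, 4) = -2
D (MIN): min(9, -3, 2, 1) = -3
E (MIN): min(6, 4, -5) = -5
Root (MAX): max(-6, -2, -3, -5) = -2
MAX picks the child with the highest value: C (value -2).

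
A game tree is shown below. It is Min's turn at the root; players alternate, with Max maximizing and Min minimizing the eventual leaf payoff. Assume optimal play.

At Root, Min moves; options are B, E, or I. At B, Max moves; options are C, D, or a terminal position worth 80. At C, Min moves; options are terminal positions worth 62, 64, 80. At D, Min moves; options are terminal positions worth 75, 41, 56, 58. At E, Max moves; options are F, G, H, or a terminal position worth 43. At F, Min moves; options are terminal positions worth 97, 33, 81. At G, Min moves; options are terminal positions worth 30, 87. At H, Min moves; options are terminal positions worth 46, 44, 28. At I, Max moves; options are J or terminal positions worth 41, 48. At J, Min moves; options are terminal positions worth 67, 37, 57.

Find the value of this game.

43

C (Min): min(62, 64, 80) = 62
D (Min): min(75, 41, 56, 58) = 41
B (Max): max(62, 41, 80) = 80
F (Min): min(97, 33, 81) = 33
G (Min): min(30, 87) = 30
H (Min): min(46, 44, 28) = 28
E (Max): max(33, 30, 28, 43) = 43
J (Min): min(67, 37, 57) = 37
I (Max): max(37, 41, 48) = 48
Root (Min): min(80, 43, 48) = 43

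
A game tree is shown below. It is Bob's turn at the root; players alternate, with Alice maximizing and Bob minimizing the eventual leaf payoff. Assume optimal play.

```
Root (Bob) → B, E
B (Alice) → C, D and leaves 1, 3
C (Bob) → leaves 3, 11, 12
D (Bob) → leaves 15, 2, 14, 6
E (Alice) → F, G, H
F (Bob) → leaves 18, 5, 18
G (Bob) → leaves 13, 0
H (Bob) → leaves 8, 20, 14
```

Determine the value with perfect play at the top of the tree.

C (Bob): min(3, 11, 12) = 3
D (Bob): min(15, 2, 14, 6) = 2
B (Alice): max(3, 2, 1, 3) = 3
F (Bob): min(18, 5, 18) = 5
G (Bob): min(13, 0) = 0
H (Bob): min(8, 20, 14) = 8
E (Alice): max(5, 0, 8) = 8
Root (Bob): min(3, 8) = 3

3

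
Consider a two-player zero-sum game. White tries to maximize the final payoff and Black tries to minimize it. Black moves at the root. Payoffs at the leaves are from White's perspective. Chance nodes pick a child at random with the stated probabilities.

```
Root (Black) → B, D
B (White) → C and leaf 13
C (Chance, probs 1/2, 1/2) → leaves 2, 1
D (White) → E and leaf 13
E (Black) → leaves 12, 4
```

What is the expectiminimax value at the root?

13

C (Chance): 1/2·2 + 1/2·1 = 1.5
B (White): max(1.5, 13) = 13
E (Black): min(12, 4) = 4
D (White): max(4, 13) = 13
Root (Black): min(13, 13) = 13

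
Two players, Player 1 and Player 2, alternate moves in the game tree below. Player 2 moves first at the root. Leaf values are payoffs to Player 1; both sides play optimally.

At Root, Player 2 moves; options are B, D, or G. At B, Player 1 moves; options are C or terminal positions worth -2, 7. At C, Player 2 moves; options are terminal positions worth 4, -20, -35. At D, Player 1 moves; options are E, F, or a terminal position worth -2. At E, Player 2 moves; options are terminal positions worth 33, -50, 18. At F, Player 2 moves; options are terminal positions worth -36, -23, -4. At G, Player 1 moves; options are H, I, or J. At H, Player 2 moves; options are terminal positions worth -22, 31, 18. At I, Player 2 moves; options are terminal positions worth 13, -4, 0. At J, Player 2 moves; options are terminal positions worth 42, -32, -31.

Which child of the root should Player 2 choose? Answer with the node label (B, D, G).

C (Player 2): min(4, -20, -35) = -35
B (Player 1): max(-35, -2, 7) = 7
E (Player 2): min(33, -50, 18) = -50
F (Player 2): min(-36, -23, -4) = -36
D (Player 1): max(-50, -36, -2) = -2
H (Player 2): min(-22, 31, 18) = -22
I (Player 2): min(13, -4, 0) = -4
J (Player 2): min(42, -32, -31) = -32
G (Player 1): max(-22, -4, -32) = -4
Root (Player 2): min(7, -2, -4) = -4
Player 2 picks the child with the lowest value: G (value -4).

G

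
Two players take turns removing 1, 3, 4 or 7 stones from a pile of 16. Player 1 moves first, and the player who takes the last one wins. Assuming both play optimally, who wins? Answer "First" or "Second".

Second

W/L table (W = player to move can force a win):
i:   0  1  2  3  4  5  6  7  8  9 10 11 12 13 14 15 16
     L  W  L  W  W  W  W  W  L  W  L  W  W  W  W  W  L
Position 16 is L, so the second player wins.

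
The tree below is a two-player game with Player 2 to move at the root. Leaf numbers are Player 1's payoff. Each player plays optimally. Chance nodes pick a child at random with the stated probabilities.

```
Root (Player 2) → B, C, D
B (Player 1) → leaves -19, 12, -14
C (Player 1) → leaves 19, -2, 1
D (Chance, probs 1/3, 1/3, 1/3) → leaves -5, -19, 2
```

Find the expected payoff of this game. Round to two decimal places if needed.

-7.33

B (Player 1): max(-19, 12, -14) = 12
C (Player 1): max(19, -2, 1) = 19
D (Chance): 1/3·-5 + 1/3·-19 + 1/3·2 = -7.33
Root (Player 2): min(12, 19, -7.33) = -7.33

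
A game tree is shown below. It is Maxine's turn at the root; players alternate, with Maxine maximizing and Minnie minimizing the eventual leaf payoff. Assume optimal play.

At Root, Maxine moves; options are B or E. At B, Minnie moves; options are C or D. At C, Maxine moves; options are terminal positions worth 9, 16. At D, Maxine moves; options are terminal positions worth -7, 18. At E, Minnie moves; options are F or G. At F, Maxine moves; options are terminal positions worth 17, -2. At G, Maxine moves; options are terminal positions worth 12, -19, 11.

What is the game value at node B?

C: max(9, 16) = 16
D: max(-7, 18) = 18
B: min(16, 18) = 16

16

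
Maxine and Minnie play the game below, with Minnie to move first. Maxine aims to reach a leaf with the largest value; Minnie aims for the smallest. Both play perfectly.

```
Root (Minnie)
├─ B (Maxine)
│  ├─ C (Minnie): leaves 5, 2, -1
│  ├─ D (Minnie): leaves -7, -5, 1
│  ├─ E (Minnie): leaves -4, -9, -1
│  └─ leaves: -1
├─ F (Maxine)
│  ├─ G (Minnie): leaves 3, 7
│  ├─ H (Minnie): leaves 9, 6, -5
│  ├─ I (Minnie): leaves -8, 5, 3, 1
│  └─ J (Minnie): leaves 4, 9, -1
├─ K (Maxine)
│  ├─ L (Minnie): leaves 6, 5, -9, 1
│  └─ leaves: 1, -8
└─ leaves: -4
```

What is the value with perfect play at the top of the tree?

C (Minnie): min(5, 2, -1) = -1
D (Minnie): min(-7, -5, 1) = -7
E (Minnie): min(-4, -9, -1) = -9
B (Maxine): max(-1, -7, -9, -1) = -1
G (Minnie): min(3, 7) = 3
H (Minnie): min(9, 6, -5) = -5
I (Minnie): min(-8, 5, 3, 1) = -8
J (Minnie): min(4, 9, -1) = -1
F (Maxine): max(3, -5, -8, -1) = 3
L (Minnie): min(6, 5, -9, 1) = -9
K (Maxine): max(-9, 1, -8) = 1
Root (Minnie): min(-1, 3, 1, -4) = -4

-4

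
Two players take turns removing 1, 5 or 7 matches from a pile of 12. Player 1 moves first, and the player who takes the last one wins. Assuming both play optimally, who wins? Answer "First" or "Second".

Second

Compute winning (W) and losing (L) positions by backward induction:
i:   0  1  2  3  4  5  6  7  8  9 10 11 12
     L  W  L  W  L  W  L  W  L  W  L  W  L
Position 12 is L, so the second player wins.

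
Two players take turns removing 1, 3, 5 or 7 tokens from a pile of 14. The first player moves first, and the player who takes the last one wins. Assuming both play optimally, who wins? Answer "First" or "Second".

Second

i:   0  1  2  3  4  5  6  7  8  9 10 11 12 13 14
     L  W  L  W  L  W  L  W  L  W  L  W  L  W  L
Position 14 is L, so the second player wins.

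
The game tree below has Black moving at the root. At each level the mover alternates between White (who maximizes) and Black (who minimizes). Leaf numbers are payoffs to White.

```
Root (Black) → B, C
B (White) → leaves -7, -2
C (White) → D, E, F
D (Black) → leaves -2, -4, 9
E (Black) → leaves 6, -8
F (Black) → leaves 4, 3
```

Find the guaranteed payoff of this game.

-2

B (White): max(-7, -2) = -2
D (Black): min(-2, -4, 9) = -4
E (Black): min(6, -8) = -8
F (Black): min(4, 3) = 3
C (White): max(-4, -8, 3) = 3
Root (Black): min(-2, 3) = -2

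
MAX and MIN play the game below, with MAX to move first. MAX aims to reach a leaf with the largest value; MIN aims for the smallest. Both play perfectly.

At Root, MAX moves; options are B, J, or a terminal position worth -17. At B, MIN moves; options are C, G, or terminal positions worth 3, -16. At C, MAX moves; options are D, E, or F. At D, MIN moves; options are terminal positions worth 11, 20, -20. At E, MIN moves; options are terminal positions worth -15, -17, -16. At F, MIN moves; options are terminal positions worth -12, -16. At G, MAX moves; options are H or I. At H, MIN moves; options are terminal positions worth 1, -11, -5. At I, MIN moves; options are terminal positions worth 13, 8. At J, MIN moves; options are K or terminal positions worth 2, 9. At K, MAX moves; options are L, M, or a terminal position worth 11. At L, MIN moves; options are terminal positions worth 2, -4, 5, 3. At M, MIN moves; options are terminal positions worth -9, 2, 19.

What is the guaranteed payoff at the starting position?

D (MIN): min(11, 20, -20) = -20
E (MIN): min(-15, -17, -16) = -17
F (MIN): min(-12, -16) = -16
C (MAX): max(-20, -17, -16) = -16
H (MIN): min(1, -11, -5) = -11
I (MIN): min(13, 8) = 8
G (MAX): max(-11, 8) = 8
B (MIN): min(-16, 8, 3, -16) = -16
L (MIN): min(2, -4, 5, 3) = -4
M (MIN): min(-9, 2, 19) = -9
K (MAX): max(-4, -9, 11) = 11
J (MIN): min(11, 2, 9) = 2
Root (MAX): max(-16, 2, -17) = 2

2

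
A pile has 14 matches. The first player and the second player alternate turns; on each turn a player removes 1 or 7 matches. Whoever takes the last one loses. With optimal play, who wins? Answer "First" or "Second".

First

Compute winning (W) and losing (L) positions by backward induction:
i:   0  1  2  3  4  5  6  7  8  9 10 11 12 13 14
     W  L  W  L  W  L  W  L  W  L  W  L  W  L  W
Position 14 is W, so the first player wins.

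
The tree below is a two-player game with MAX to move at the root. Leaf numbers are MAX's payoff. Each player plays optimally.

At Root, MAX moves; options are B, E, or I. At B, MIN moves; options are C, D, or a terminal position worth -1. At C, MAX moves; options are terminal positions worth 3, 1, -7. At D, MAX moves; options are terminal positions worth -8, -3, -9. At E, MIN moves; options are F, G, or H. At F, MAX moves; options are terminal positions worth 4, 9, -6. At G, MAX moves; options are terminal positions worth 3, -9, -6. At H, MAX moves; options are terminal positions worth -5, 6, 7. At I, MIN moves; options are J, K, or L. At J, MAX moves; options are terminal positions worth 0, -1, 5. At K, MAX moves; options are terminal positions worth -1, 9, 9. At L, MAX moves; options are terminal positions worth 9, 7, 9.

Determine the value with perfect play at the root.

5

C (MAX): max(3, 1, -7) = 3
D (MAX): max(-8, -3, -9) = -3
B (MIN): min(3, -3, -1) = -3
F (MAX): max(4, 9, -6) = 9
G (MAX): max(3, -9, -6) = 3
H (MAX): max(-5, 6, 7) = 7
E (MIN): min(9, 3, 7) = 3
J (MAX): max(0, -1, 5) = 5
K (MAX): max(-1, 9, 9) = 9
L (MAX): max(9, 7, 9) = 9
I (MIN): min(5, 9, 9) = 5
Root (MAX): max(-3, 3, 5) = 5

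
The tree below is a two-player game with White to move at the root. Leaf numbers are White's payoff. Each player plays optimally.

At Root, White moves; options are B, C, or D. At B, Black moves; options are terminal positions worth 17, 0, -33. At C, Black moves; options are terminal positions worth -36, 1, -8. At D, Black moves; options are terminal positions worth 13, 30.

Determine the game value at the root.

13

B (Black): min(17, 0, -33) = -33
C (Black): min(-36, 1, -8) = -36
D (Black): min(13, 30) = 13
Root (White): max(-33, -36, 13) = 13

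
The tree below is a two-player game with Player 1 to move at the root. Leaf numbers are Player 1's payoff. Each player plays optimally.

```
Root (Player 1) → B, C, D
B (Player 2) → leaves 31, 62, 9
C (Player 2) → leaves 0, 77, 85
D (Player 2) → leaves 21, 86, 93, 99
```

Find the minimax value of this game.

B (Player 2): min(31, 62, 9) = 9
C (Player 2): min(0, 77, 85) = 0
D (Player 2): min(21, 86, 93, 99) = 21
Root (Player 1): max(9, 0, 21) = 21

21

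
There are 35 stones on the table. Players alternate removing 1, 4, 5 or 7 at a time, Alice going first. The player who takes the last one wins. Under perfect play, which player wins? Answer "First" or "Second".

Compute winning (W) and losing (L) positions by backward induction:
i:   0  1  2  3  4  5  6  7  8  9 10 11 12 13 14 15 16 17 18 19 20 21 22 23 24 25 26 27 28 29 30 31 32 33 34 35
     L  W  L  W  W  W  W  W  L  W  L  W  W  W  W  W  L  W  L  W  W  W  W  W  L  W  L  W  W  W  W  W  L  W  L  W
Position 35 is W, so the first player wins.

First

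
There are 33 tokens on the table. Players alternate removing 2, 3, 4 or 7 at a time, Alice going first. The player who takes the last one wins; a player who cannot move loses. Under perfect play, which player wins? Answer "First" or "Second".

Second

i:   0  1  2  3  4  5  6  7  8  9 10 11 12 13 14 15 16 17 18 19 20 21 22 23 24 25 26 27 28 29 30 31 32 33
     L  L  W  W  W  W  L  W  W  W  W  L  L  W  W  W  W  L  W  W  W  W  L  L  W  W  W  W  L  W  W  W  W  L
Position 33 is L, so the second player wins.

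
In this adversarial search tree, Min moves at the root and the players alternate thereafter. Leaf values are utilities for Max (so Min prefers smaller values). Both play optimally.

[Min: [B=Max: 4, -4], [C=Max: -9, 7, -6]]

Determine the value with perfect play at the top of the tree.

4

B (Max): max(4, -4) = 4
C (Max): max(-9, 7, -6) = 7
Root (Min): min(4, 7) = 4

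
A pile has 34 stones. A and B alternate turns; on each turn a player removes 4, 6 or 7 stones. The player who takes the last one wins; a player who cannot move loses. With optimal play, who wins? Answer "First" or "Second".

Second

W/L table (W = player to move can force a win):
i:   0  1  2  3  4  5  6  7  8  9 10 11 12 13 14 15 16 17 18 19 20 21 22 23 24 25 26 27 28 29 30 31 32 33 34
     L  L  L  L  W  W  W  W  W  W  W  L  L  L  L  W  W  W  W  W  W  W  L  L  L  L  W  W  W  W  W  W  W  L  L
Position 34 is L, so the second player wins.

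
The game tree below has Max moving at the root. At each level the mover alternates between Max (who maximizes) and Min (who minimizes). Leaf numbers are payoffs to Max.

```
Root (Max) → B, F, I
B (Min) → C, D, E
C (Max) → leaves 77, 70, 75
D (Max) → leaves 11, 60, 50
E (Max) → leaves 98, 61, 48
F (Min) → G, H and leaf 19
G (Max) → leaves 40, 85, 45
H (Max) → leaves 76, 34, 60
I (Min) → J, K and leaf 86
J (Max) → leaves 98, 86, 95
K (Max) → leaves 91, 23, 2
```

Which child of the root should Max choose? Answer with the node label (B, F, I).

I

C (Max): max(77, 70, 75) = 77
D (Max): max(11, 60, 50) = 60
E (Max): max(98, 61, 48) = 98
B (Min): min(77, 60, 98) = 60
G (Max): max(40, 85, 45) = 85
H (Max): max(76, 34, 60) = 76
F (Min): min(85, 76, 19) = 19
J (Max): max(98, 86, 95) = 98
K (Max): max(91, 23, 2) = 91
I (Min): min(98, 91, 86) = 86
Root (Max): max(60, 19, 86) = 86
Max picks the child with the highest value: I (value 86).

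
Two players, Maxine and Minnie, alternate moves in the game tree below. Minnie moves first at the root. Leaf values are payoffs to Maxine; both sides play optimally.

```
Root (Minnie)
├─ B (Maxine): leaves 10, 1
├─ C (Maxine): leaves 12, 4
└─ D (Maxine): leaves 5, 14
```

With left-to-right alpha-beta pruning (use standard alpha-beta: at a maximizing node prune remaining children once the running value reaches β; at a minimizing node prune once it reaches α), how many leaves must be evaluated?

5

B [α=-∞,β=+∞]: v=10
C [α=-∞,β=10]: v=12 after child 1 ≥ β → β-cutoff, skip 1
D [α=-∞,β=10]: v=14
Root [α=-∞,β=+∞]: v=10
Leaves evaluated: 5 of 6.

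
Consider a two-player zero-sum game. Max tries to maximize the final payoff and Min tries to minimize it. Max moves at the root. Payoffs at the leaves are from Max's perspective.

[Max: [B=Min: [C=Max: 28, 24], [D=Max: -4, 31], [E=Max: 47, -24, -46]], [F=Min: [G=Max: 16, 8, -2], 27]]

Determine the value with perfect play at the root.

28

C (Max): max(28, 24) = 28
D (Max): max(-4, 31) = 31
E (Max): max(47, -24, -46) = 47
B (Min): min(28, 31, 47) = 28
G (Max): max(16, 8, -2) = 16
F (Min): min(16, 27) = 16
Root (Max): max(28, 16) = 28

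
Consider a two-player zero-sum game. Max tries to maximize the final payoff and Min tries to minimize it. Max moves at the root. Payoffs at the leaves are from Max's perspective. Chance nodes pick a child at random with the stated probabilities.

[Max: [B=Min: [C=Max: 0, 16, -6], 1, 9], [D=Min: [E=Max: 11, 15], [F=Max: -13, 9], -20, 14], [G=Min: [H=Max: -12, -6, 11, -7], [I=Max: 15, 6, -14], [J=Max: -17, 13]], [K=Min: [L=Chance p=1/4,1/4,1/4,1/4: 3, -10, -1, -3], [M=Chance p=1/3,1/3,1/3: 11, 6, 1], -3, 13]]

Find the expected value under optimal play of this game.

C (Max): max(0, 16, -6) = 16
B (Min): min(16, 1, 9) = 1
E (Max): max(11, 15) = 15
F (Max): max(-13, 9) = 9
D (Min): min(15, 9, -20, 14) = -20
H (Max): max(-12, -6, 11, -7) = 11
I (Max): max(15, 6, -14) = 15
J (Max): max(-17, 13) = 13
G (Min): min(11, 15, 13) = 11
L (Chance): 1/4·3 + 1/4·-10 + 1/4·-1 + 1/4·-3 = -2.75
M (Chance): 1/3·11 + 1/3·6 + 1/3·1 = 6
K (Min): min(-2.75, 6, -3, 13) = -3
Root (Max): max(1, -20, 11, -3) = 11

11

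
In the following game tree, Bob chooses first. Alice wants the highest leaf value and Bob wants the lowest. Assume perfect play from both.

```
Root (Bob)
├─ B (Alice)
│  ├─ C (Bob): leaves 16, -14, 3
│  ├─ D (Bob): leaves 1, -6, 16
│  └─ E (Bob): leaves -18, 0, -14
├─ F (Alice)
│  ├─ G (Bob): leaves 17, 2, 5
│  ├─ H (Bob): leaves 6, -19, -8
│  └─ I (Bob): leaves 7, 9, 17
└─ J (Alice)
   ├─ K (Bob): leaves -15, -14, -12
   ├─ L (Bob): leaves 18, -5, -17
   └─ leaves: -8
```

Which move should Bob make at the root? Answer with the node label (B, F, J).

J

C (Bob): min(16, -14, 3) = -14
D (Bob): min(1, -6, 16) = -6
E (Bob): min(-18, 0, -14) = -18
B (Alice): max(-14, -6, -18) = -6
G (Bob): min(17, 2, 5) = 2
H (Bob): min(6, -19, -8) = -19
I (Bob): min(7, 9, 17) = 7
F (Alice): max(2, -19, 7) = 7
K (Bob): min(-15, -14, -12) = -15
L (Bob): min(18, -5, -17) = -17
J (Alice): max(-15, -17, -8) = -8
Root (Bob): min(-6, 7, -8) = -8
Bob picks the child with the lowest value: J (value -8).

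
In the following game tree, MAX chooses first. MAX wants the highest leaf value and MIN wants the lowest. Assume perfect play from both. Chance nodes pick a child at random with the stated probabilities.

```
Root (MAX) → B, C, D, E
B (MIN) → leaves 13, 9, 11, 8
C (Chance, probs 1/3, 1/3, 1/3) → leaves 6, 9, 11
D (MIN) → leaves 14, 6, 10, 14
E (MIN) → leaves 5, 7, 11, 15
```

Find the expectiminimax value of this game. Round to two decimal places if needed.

B (MIN): min(13, 9, 11, 8) = 8
C (Chance): 1/3·6 + 1/3·9 + 1/3·11 = 8.67
D (MIN): min(14, 6, 10, 14) = 6
E (MIN): min(5, 7, 11, 15) = 5
Root (MAX): max(8, 8.67, 6, 5) = 8.67

8.67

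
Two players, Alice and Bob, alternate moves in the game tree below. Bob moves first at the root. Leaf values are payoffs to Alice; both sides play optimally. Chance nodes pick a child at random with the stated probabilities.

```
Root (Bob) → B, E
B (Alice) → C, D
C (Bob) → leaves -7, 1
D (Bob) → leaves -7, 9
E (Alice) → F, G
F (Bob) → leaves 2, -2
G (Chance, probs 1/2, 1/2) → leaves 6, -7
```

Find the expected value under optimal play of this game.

C (Bob): min(-7, 1) = -7
D (Bob): min(-7, 9) = -7
B (Alice): max(-7, -7) = -7
F (Bob): min(2, -2) = -2
G (Chance): 1/2·6 + 1/2·-7 = -0.5
E (Alice): max(-2, -0.5) = -0.5
Root (Bob): min(-7, -0.5) = -7

-7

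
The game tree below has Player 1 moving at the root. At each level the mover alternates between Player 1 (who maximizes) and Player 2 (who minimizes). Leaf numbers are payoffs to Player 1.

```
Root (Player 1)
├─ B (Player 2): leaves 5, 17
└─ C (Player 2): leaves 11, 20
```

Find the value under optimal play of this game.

11

B (Player 2): min(5, 17) = 5
C (Player 2): min(11, 20) = 11
Root (Player 1): max(5, 11) = 11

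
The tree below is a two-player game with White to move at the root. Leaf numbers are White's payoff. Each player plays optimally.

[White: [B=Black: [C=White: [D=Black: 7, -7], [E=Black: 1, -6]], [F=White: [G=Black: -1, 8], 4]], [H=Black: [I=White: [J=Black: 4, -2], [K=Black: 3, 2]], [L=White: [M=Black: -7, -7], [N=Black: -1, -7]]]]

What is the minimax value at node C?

-6

D: min(7, -7) = -7
E: min(1, -6) = -6
C: max(-7, -6) = -6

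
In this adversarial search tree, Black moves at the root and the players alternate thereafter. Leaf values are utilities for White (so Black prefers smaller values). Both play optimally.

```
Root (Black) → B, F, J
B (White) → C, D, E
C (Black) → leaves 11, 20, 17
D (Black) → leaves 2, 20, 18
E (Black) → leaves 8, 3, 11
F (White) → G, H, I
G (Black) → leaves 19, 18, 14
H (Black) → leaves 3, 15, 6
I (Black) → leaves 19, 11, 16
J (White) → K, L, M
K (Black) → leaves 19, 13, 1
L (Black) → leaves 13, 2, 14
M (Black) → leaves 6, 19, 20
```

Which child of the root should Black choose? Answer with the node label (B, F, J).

J

C (Black): min(11, 20, 17) = 11
D (Black): min(2, 20, 18) = 2
E (Black): min(8, 3, 11) = 3
B (White): max(11, 2, 3) = 11
G (Black): min(19, 18, 14) = 14
H (Black): min(3, 15, 6) = 3
I (Black): min(19, 11, 16) = 11
F (White): max(14, 3, 11) = 14
K (Black): min(19, 13, 1) = 1
L (Black): min(13, 2, 14) = 2
M (Black): min(6, 19, 20) = 6
J (White): max(1, 2, 6) = 6
Root (Black): min(11, 14, 6) = 6
Black picks the child with the lowest value: J (value 6).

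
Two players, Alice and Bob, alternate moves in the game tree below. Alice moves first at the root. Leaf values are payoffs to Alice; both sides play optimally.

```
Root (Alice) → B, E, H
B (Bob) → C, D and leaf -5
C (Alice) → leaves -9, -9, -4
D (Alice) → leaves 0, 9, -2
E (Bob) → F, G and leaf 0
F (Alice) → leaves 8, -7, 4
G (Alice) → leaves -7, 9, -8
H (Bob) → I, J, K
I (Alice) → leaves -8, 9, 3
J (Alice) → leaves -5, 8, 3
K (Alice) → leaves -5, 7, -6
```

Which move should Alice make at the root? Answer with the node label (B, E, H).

H

C (Alice): max(-9, -9, -4) = -4
D (Alice): max(0, 9, -2) = 9
B (Bob): min(-4, 9, -5) = -5
F (Alice): max(8, -7, 4) = 8
G (Alice): max(-7, 9, -8) = 9
E (Bob): min(8, 9, 0) = 0
I (Alice): max(-8, 9, 3) = 9
J (Alice): max(-5, 8, 3) = 8
K (Alice): max(-5, 7, -6) = 7
H (Bob): min(9, 8, 7) = 7
Root (Alice): max(-5, 0, 7) = 7
Alice picks the child with the highest value: H (value 7).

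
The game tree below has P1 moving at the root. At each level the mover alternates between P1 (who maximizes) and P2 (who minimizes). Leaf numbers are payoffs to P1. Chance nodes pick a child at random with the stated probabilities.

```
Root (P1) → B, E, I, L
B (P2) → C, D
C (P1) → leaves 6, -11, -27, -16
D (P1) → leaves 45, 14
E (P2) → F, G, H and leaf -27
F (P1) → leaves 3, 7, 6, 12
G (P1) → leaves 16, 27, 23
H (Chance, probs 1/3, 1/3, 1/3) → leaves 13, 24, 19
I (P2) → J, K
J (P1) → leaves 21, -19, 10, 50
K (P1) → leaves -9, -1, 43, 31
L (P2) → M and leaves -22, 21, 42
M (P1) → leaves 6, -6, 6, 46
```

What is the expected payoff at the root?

C (P1): max(6, -11, -27, -16) = 6
D (P1): max(45, 14) = 45
B (P2): min(6, 45) = 6
F (P1): max(3, 7, 6, 12) = 12
G (P1): max(16, 27, 23) = 27
H (Chance): 1/3·13 + 1/3·24 + 1/3·19 = 18.67
E (P2): min(12, 27, 18.67, -27) = -27
J (P1): max(21, -19, 10, 50) = 50
K (P1): max(-9, -1, 43, 31) = 43
I (P2): min(50, 43) = 43
M (P1): max(6, -6, 6, 46) = 46
L (P2): min(46, -22, 21, 42) = -22
Root (P1): max(6, -27, 43, -22) = 43

43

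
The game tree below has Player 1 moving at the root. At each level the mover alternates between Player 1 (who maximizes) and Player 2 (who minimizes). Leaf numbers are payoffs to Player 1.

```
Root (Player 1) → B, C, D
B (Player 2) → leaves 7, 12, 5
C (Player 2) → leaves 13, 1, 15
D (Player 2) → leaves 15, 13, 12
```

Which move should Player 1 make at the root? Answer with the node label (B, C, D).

B (Player 2): min(7, 12, 5) = 5
C (Player 2): min(13, 1, 15) = 1
D (Player 2): min(15, 13, 12) = 12
Root (Player 1): max(5, 1, 12) = 12
Player 1 picks the child with the highest value: D (value 12).

D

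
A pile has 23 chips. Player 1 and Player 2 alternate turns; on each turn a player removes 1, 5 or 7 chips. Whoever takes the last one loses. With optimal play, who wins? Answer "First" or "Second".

Second

Compute winning (W) and losing (L) positions by backward induction:
i:   0  1  2  3  4  5  6  7  8  9 10 11 12 13 14 15 16 17 18 19 20 21 22 23
     W  L  W  L  W  L  W  L  W  L  W  L  W  L  W  L  W  L  W  L  W  L  W  L
Position 23 is L, so the second player wins.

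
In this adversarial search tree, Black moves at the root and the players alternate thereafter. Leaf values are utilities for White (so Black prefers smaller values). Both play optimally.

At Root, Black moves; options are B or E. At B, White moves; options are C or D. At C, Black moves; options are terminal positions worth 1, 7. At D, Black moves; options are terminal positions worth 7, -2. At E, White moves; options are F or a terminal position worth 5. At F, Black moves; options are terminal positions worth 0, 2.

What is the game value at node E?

F: min(0, 2) = 0
E: max(0, 5) = 5

5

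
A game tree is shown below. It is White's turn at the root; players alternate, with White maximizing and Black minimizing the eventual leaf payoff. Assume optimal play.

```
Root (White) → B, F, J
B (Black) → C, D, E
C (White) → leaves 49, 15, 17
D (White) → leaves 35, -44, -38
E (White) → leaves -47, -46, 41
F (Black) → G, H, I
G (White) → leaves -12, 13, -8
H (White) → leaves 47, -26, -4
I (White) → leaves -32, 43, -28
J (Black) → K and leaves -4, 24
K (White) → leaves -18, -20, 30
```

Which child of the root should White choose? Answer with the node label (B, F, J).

B

C (White): max(49, 15, 17) = 49
D (White): max(35, -44, -38) = 35
E (White): max(-47, -46, 41) = 41
B (Black): min(49, 35, 41) = 35
G (White): max(-12, 13, -8) = 13
H (White): max(47, -26, -4) = 47
I (White): max(-32, 43, -28) = 43
F (Black): min(13, 47, 43) = 13
K (White): max(-18, -20, 30) = 30
J (Black): min(30, -4, 24) = -4
Root (White): max(35, 13, -4) = 35
White picks the child with the highest value: B (value 35).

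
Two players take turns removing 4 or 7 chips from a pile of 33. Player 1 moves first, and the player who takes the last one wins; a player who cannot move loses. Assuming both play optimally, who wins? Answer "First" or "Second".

Compute winning (W) and losing (L) positions by backward induction:
i:   0  1  2  3  4  5  6  7  8  9 10 11 12 13 14 15 16 17 18 19 20 21 22 23 24 25 26 27 28 29 30 31 32 33
     L  L  L  L  W  W  W  W  W  W  W  L  L  L  L  W  W  W  W  W  W  W  L  L  L  L  W  W  W  W  W  W  W  L
Position 33 is L, so the second player wins.

Second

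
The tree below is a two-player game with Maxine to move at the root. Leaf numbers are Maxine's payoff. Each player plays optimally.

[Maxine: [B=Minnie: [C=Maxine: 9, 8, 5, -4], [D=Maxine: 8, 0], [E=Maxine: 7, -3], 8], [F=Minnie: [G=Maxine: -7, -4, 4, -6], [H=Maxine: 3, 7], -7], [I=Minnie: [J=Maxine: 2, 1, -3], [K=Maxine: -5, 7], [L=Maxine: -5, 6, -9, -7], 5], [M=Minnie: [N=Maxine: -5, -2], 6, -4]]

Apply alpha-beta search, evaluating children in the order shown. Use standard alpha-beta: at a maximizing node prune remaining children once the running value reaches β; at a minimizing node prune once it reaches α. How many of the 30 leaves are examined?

18

C [α=-∞,β=+∞]: v=9
D [α=-∞,β=9]: v=8
E [α=-∞,β=8]: v=7
B [α=-∞,β=+∞]: v=7
G [α=7,β=+∞]: v=4
F [α=7,β=+∞]: v=4 after child 1 ≤ α → α-cutoff, skip 2
J [α=7,β=+∞]: v=2
I [α=7,β=+∞]: v=2 after child 1 ≤ α → α-cutoff, skip 3
N [α=7,β=+∞]: v=-2
M [α=7,β=+∞]: v=-2 after child 1 ≤ α → α-cutoff, skip 2
Root [α=-∞,β=+∞]: v=7
Leaves evaluated: 18 of 30.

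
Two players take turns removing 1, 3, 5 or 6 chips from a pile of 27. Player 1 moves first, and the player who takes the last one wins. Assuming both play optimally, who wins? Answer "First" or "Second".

i:   0  1  2  3  4  5  6  7  8  9 10 11 12 13 14 15 16 17 18 19 20 21 22 23 24 25 26 27
     L  W  L  W  L  W  W  W  W  W  W  L  W  L  W  L  W  W  W  W  W  W  L  W  L  W  L  W
Position 27 is W, so the first player wins.

First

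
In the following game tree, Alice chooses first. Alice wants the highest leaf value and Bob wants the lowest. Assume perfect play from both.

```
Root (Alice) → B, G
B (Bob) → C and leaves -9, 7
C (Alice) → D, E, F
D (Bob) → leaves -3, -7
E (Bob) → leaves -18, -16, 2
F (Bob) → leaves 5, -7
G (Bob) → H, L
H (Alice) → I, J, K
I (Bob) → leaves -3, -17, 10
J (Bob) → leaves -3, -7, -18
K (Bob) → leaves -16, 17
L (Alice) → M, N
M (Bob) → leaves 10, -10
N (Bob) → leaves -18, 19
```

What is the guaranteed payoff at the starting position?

-9

D (Bob): min(-3, -7) = -7
E (Bob): min(-18, -16, 2) = -18
F (Bob): min(5, -7) = -7
C (Alice): max(-7, -18, -7) = -7
B (Bob): min(-7, -9, 7) = -9
I (Bob): min(-3, -17, 10) = -17
J (Bob): min(-3, -7, -18) = -18
K (Bob): min(-16, 17) = -16
H (Alice): max(-17, -18, -16) = -16
M (Bob): min(10, -10) = -10
N (Bob): min(-18, 19) = -18
L (Alice): max(-10, -18) = -10
G (Bob): min(-16, -10) = -16
Root (Alice): max(-9, -16) = -9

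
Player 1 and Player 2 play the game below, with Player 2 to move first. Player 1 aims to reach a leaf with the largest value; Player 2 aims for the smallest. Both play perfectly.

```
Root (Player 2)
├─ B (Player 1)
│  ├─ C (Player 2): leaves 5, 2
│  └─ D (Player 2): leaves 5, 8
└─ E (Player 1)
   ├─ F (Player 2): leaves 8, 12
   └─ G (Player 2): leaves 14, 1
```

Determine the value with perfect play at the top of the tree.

5

C (Player 2): min(5, 2) = 2
D (Player 2): min(5, 8) = 5
B (Player 1): max(2, 5) = 5
F (Player 2): min(8, 12) = 8
G (Player 2): min(14, 1) = 1
E (Player 1): max(8, 1) = 8
Root (Player 2): min(5, 8) = 5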